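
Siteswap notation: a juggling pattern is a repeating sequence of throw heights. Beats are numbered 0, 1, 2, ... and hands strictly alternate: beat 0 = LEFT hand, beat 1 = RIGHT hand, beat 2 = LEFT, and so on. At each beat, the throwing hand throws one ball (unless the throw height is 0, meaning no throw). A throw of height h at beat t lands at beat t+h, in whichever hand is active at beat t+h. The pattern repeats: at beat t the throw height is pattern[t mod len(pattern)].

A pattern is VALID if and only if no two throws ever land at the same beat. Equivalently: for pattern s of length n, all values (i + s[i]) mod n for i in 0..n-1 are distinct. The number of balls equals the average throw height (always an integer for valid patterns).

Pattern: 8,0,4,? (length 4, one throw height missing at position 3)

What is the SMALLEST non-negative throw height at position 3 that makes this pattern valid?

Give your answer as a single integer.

i=0: (0 + 8) mod 4 = 0
i=1: (1 + 0) mod 4 = 1
i=2: (2 + 4) mod 4 = 2
i=3: s[i]=? (unknown)
Known residues: [0, 1, 2]; need a permutation of 0..3, so missing residue r = 3
Need (3 + s) mod 4 = 3; smallest s = (3 - 3) mod 4 = 0

Answer: 0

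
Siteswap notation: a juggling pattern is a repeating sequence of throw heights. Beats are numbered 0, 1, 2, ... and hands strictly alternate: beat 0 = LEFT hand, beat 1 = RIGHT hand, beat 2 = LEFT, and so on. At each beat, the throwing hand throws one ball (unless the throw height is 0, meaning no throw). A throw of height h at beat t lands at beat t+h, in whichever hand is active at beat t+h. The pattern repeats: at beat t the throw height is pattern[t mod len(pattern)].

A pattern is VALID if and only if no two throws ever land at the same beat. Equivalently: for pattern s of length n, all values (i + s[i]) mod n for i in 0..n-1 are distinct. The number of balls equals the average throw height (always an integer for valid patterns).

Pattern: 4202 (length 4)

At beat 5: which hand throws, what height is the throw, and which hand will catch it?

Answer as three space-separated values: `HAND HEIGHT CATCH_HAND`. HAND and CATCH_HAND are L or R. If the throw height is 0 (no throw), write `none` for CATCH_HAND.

Answer: R 2 R

Derivation:
Beat 5: 5 mod 2 = 1, so hand = R
Throw height = pattern[5 mod 4] = pattern[1] = 2
Lands at beat 5+2=7, 7 mod 2 = 1, so catch hand = R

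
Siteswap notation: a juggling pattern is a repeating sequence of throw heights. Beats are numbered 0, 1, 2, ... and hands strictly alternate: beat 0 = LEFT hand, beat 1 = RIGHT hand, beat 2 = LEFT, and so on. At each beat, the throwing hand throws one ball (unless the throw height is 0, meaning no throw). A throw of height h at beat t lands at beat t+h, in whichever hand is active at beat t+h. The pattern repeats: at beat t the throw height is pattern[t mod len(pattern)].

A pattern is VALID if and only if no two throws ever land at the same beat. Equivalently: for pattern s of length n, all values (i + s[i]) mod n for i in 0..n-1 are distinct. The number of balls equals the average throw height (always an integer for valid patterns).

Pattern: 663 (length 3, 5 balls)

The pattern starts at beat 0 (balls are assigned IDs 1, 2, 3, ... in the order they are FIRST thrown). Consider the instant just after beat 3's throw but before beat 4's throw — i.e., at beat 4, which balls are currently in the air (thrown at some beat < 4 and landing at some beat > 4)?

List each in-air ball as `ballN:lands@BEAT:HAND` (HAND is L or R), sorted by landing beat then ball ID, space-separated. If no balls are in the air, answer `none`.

Answer: ball3:lands@5:R ball1:lands@6:L ball2:lands@7:R ball4:lands@9:R

Derivation:
Beat 0 (L): throw ball1 h=6 -> lands@6:L; in-air after throw: [b1@6:L]
Beat 1 (R): throw ball2 h=6 -> lands@7:R; in-air after throw: [b1@6:L b2@7:R]
Beat 2 (L): throw ball3 h=3 -> lands@5:R; in-air after throw: [b3@5:R b1@6:L b2@7:R]
Beat 3 (R): throw ball4 h=6 -> lands@9:R; in-air after throw: [b3@5:R b1@6:L b2@7:R b4@9:R]
Beat 4 (L): throw ball5 h=6 -> lands@10:L; in-air after throw: [b3@5:R b1@6:L b2@7:R b4@9:R b5@10:L]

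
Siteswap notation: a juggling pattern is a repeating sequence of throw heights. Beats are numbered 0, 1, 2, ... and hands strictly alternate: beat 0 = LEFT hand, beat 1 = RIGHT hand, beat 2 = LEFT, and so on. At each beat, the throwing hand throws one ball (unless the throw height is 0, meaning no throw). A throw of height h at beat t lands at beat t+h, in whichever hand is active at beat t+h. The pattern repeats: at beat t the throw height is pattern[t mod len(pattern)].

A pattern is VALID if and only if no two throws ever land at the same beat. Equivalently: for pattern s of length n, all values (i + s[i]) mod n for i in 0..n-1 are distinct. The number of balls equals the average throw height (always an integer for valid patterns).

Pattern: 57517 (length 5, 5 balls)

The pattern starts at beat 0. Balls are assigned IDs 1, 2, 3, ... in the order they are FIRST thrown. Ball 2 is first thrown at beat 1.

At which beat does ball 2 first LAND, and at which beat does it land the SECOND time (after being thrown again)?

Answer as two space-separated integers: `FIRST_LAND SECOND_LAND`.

Beat 0 (L): throw ball1 h=5 -> lands@5:R; in-air after throw: [b1@5:R]
Beat 1 (R): throw ball2 h=7 -> lands@8:L; in-air after throw: [b1@5:R b2@8:L]
Beat 2 (L): throw ball3 h=5 -> lands@7:R; in-air after throw: [b1@5:R b3@7:R b2@8:L]
Beat 3 (R): throw ball4 h=1 -> lands@4:L; in-air after throw: [b4@4:L b1@5:R b3@7:R b2@8:L]
Beat 4 (L): throw ball4 h=7 -> lands@11:R; in-air after throw: [b1@5:R b3@7:R b2@8:L b4@11:R]
Beat 5 (R): throw ball1 h=5 -> lands@10:L; in-air after throw: [b3@7:R b2@8:L b1@10:L b4@11:R]
Beat 6 (L): throw ball5 h=7 -> lands@13:R; in-air after throw: [b3@7:R b2@8:L b1@10:L b4@11:R b5@13:R]
Beat 7 (R): throw ball3 h=5 -> lands@12:L; in-air after throw: [b2@8:L b1@10:L b4@11:R b3@12:L b5@13:R]
Beat 8 (L): throw ball2 h=1 -> lands@9:R; in-air after throw: [b2@9:R b1@10:L b4@11:R b3@12:L b5@13:R]
Beat 9 (R): throw ball2 h=7 -> lands@16:L; in-air after throw: [b1@10:L b4@11:R b3@12:L b5@13:R b2@16:L]
Ball 2: thrown@1 h=7 -> first land @8; rethrown@8 h=1 -> second land @9

Answer: 8 9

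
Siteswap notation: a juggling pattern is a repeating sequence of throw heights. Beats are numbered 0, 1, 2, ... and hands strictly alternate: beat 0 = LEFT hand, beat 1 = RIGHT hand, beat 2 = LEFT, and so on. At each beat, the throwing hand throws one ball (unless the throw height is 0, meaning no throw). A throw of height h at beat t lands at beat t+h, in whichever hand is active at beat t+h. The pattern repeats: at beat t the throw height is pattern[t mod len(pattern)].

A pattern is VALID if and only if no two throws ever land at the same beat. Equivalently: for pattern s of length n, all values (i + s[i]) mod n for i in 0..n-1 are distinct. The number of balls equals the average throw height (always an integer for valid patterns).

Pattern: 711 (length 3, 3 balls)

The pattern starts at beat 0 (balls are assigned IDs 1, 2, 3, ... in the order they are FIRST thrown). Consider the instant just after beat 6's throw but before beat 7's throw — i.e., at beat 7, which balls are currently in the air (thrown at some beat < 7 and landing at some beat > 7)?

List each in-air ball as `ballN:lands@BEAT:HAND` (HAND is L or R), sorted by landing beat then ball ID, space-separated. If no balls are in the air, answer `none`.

Answer: ball2:lands@10:L ball3:lands@13:R

Derivation:
Beat 0 (L): throw ball1 h=7 -> lands@7:R; in-air after throw: [b1@7:R]
Beat 1 (R): throw ball2 h=1 -> lands@2:L; in-air after throw: [b2@2:L b1@7:R]
Beat 2 (L): throw ball2 h=1 -> lands@3:R; in-air after throw: [b2@3:R b1@7:R]
Beat 3 (R): throw ball2 h=7 -> lands@10:L; in-air after throw: [b1@7:R b2@10:L]
Beat 4 (L): throw ball3 h=1 -> lands@5:R; in-air after throw: [b3@5:R b1@7:R b2@10:L]
Beat 5 (R): throw ball3 h=1 -> lands@6:L; in-air after throw: [b3@6:L b1@7:R b2@10:L]
Beat 6 (L): throw ball3 h=7 -> lands@13:R; in-air after throw: [b1@7:R b2@10:L b3@13:R]
Beat 7 (R): throw ball1 h=1 -> lands@8:L; in-air after throw: [b1@8:L b2@10:L b3@13:R]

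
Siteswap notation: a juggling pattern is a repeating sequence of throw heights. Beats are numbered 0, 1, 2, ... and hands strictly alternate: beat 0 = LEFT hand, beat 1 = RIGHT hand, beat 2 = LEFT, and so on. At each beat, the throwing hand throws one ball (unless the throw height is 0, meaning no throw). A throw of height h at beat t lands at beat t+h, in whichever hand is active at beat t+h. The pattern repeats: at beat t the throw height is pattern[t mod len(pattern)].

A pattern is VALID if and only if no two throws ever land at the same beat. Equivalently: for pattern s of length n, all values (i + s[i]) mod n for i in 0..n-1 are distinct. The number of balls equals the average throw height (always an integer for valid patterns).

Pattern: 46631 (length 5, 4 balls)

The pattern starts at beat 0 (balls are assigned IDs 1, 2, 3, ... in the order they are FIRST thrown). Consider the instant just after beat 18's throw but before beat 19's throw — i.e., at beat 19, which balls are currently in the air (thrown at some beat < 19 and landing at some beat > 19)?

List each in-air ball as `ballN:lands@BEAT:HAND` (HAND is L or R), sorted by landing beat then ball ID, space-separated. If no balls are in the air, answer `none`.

Beat 0 (L): throw ball1 h=4 -> lands@4:L; in-air after throw: [b1@4:L]
Beat 1 (R): throw ball2 h=6 -> lands@7:R; in-air after throw: [b1@4:L b2@7:R]
Beat 2 (L): throw ball3 h=6 -> lands@8:L; in-air after throw: [b1@4:L b2@7:R b3@8:L]
Beat 3 (R): throw ball4 h=3 -> lands@6:L; in-air after throw: [b1@4:L b4@6:L b2@7:R b3@8:L]
Beat 4 (L): throw ball1 h=1 -> lands@5:R; in-air after throw: [b1@5:R b4@6:L b2@7:R b3@8:L]
Beat 5 (R): throw ball1 h=4 -> lands@9:R; in-air after throw: [b4@6:L b2@7:R b3@8:L b1@9:R]
Beat 6 (L): throw ball4 h=6 -> lands@12:L; in-air after throw: [b2@7:R b3@8:L b1@9:R b4@12:L]
Beat 7 (R): throw ball2 h=6 -> lands@13:R; in-air after throw: [b3@8:L b1@9:R b4@12:L b2@13:R]
Beat 8 (L): throw ball3 h=3 -> lands@11:R; in-air after throw: [b1@9:R b3@11:R b4@12:L b2@13:R]
Beat 9 (R): throw ball1 h=1 -> lands@10:L; in-air after throw: [b1@10:L b3@11:R b4@12:L b2@13:R]
Beat 10 (L): throw ball1 h=4 -> lands@14:L; in-air after throw: [b3@11:R b4@12:L b2@13:R b1@14:L]
Beat 11 (R): throw ball3 h=6 -> lands@17:R; in-air after throw: [b4@12:L b2@13:R b1@14:L b3@17:R]
Beat 12 (L): throw ball4 h=6 -> lands@18:L; in-air after throw: [b2@13:R b1@14:L b3@17:R b4@18:L]
Beat 13 (R): throw ball2 h=3 -> lands@16:L; in-air after throw: [b1@14:L b2@16:L b3@17:R b4@18:L]
Beat 14 (L): throw ball1 h=1 -> lands@15:R; in-air after throw: [b1@15:R b2@16:L b3@17:R b4@18:L]
Beat 15 (R): throw ball1 h=4 -> lands@19:R; in-air after throw: [b2@16:L b3@17:R b4@18:L b1@19:R]
Beat 16 (L): throw ball2 h=6 -> lands@22:L; in-air after throw: [b3@17:R b4@18:L b1@19:R b2@22:L]
Beat 17 (R): throw ball3 h=6 -> lands@23:R; in-air after throw: [b4@18:L b1@19:R b2@22:L b3@23:R]
Beat 18 (L): throw ball4 h=3 -> lands@21:R; in-air after throw: [b1@19:R b4@21:R b2@22:L b3@23:R]
Beat 19 (R): throw ball1 h=1 -> lands@20:L; in-air after throw: [b1@20:L b4@21:R b2@22:L b3@23:R]

Answer: ball4:lands@21:R ball2:lands@22:L ball3:lands@23:R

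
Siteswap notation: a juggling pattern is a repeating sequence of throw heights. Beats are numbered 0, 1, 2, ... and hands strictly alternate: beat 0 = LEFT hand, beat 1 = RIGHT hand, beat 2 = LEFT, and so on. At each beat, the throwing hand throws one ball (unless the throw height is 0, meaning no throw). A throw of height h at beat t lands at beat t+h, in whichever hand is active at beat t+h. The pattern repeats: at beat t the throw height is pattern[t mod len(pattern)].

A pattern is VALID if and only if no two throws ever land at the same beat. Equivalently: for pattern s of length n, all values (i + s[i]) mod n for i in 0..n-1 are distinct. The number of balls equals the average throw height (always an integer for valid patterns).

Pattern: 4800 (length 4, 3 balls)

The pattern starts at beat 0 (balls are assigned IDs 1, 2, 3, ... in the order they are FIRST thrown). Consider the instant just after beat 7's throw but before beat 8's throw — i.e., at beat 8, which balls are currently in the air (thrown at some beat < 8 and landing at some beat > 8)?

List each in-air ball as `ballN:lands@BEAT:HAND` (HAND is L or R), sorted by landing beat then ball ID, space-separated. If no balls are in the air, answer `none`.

Beat 0 (L): throw ball1 h=4 -> lands@4:L; in-air after throw: [b1@4:L]
Beat 1 (R): throw ball2 h=8 -> lands@9:R; in-air after throw: [b1@4:L b2@9:R]
Beat 4 (L): throw ball1 h=4 -> lands@8:L; in-air after throw: [b1@8:L b2@9:R]
Beat 5 (R): throw ball3 h=8 -> lands@13:R; in-air after throw: [b1@8:L b2@9:R b3@13:R]
Beat 8 (L): throw ball1 h=4 -> lands@12:L; in-air after throw: [b2@9:R b1@12:L b3@13:R]

Answer: ball2:lands@9:R ball3:lands@13:R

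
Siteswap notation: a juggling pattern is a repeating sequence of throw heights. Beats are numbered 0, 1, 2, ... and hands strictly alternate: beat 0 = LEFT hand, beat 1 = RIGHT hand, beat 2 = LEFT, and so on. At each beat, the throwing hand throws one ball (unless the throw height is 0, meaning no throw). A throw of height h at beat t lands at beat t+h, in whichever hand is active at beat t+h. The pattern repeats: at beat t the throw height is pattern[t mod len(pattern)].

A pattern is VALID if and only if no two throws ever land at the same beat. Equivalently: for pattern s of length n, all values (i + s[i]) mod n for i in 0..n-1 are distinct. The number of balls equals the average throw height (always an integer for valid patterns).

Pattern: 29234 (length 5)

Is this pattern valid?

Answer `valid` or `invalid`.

Answer: valid

Derivation:
i=0: (i + s[i]) mod n = (0 + 2) mod 5 = 2
i=1: (i + s[i]) mod n = (1 + 9) mod 5 = 0
i=2: (i + s[i]) mod n = (2 + 2) mod 5 = 4
i=3: (i + s[i]) mod n = (3 + 3) mod 5 = 1
i=4: (i + s[i]) mod n = (4 + 4) mod 5 = 3
Residues: [2, 0, 4, 1, 3], distinct: True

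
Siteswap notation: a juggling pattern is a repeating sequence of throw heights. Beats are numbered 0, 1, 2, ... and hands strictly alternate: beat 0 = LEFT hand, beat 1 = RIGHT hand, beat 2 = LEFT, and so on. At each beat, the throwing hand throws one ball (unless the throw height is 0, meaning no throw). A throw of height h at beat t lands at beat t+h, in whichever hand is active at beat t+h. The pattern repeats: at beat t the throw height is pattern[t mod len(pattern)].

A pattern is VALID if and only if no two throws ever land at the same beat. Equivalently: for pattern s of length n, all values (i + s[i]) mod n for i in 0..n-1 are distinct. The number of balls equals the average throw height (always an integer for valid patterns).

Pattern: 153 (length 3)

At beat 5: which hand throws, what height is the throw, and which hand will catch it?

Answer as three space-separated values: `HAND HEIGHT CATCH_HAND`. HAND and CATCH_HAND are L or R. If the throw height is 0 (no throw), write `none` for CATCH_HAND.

Beat 5: 5 mod 2 = 1, so hand = R
Throw height = pattern[5 mod 3] = pattern[2] = 3
Lands at beat 5+3=8, 8 mod 2 = 0, so catch hand = L

Answer: R 3 L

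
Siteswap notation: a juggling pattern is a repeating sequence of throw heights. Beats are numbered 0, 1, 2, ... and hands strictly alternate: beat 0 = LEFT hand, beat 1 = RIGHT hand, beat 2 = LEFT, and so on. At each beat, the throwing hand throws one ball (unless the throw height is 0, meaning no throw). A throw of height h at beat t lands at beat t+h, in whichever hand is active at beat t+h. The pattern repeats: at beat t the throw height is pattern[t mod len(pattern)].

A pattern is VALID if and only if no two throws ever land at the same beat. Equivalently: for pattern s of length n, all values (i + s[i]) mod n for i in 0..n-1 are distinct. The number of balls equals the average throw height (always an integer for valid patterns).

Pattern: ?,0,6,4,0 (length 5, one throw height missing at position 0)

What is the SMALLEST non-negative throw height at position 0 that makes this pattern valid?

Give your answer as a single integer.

Answer: 0

Derivation:
i=0: s[i]=? (unknown)
i=1: (1 + 0) mod 5 = 1
i=2: (2 + 6) mod 5 = 3
i=3: (3 + 4) mod 5 = 2
i=4: (4 + 0) mod 5 = 4
Known residues: [1, 2, 3, 4]; need a permutation of 0..4, so missing residue r = 0
Need (0 + s) mod 5 = 0; smallest s = (0 - 0) mod 5 = 0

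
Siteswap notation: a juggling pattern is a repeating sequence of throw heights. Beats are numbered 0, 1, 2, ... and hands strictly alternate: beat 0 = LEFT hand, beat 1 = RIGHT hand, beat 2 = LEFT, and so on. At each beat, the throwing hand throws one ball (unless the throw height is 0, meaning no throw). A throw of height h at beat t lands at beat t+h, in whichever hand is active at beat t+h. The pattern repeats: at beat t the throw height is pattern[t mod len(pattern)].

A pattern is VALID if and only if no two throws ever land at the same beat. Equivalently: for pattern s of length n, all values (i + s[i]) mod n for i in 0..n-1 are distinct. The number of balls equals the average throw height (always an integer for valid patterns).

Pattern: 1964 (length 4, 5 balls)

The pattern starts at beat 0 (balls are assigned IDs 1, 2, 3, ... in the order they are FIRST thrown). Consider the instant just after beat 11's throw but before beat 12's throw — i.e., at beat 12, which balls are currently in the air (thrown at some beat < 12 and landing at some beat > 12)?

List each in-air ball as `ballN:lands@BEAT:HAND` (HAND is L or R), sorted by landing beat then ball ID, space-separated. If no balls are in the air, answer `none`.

Beat 0 (L): throw ball1 h=1 -> lands@1:R; in-air after throw: [b1@1:R]
Beat 1 (R): throw ball1 h=9 -> lands@10:L; in-air after throw: [b1@10:L]
Beat 2 (L): throw ball2 h=6 -> lands@8:L; in-air after throw: [b2@8:L b1@10:L]
Beat 3 (R): throw ball3 h=4 -> lands@7:R; in-air after throw: [b3@7:R b2@8:L b1@10:L]
Beat 4 (L): throw ball4 h=1 -> lands@5:R; in-air after throw: [b4@5:R b3@7:R b2@8:L b1@10:L]
Beat 5 (R): throw ball4 h=9 -> lands@14:L; in-air after throw: [b3@7:R b2@8:L b1@10:L b4@14:L]
Beat 6 (L): throw ball5 h=6 -> lands@12:L; in-air after throw: [b3@7:R b2@8:L b1@10:L b5@12:L b4@14:L]
Beat 7 (R): throw ball3 h=4 -> lands@11:R; in-air after throw: [b2@8:L b1@10:L b3@11:R b5@12:L b4@14:L]
Beat 8 (L): throw ball2 h=1 -> lands@9:R; in-air after throw: [b2@9:R b1@10:L b3@11:R b5@12:L b4@14:L]
Beat 9 (R): throw ball2 h=9 -> lands@18:L; in-air after throw: [b1@10:L b3@11:R b5@12:L b4@14:L b2@18:L]
Beat 10 (L): throw ball1 h=6 -> lands@16:L; in-air after throw: [b3@11:R b5@12:L b4@14:L b1@16:L b2@18:L]
Beat 11 (R): throw ball3 h=4 -> lands@15:R; in-air after throw: [b5@12:L b4@14:L b3@15:R b1@16:L b2@18:L]
Beat 12 (L): throw ball5 h=1 -> lands@13:R; in-air after throw: [b5@13:R b4@14:L b3@15:R b1@16:L b2@18:L]

Answer: ball4:lands@14:L ball3:lands@15:R ball1:lands@16:L ball2:lands@18:L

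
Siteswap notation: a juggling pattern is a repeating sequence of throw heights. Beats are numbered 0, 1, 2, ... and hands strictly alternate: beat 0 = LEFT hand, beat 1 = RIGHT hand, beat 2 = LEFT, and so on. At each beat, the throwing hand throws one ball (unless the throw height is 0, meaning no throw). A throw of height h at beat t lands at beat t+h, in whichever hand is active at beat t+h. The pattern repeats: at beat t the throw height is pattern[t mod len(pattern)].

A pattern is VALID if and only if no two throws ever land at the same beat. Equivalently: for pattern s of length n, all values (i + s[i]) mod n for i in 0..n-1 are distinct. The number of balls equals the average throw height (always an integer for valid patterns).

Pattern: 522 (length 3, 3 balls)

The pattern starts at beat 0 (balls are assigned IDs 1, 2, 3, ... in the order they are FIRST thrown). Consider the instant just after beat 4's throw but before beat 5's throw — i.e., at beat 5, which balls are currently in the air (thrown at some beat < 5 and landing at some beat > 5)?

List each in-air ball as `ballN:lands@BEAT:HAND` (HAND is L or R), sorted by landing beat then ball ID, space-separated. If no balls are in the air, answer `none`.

Beat 0 (L): throw ball1 h=5 -> lands@5:R; in-air after throw: [b1@5:R]
Beat 1 (R): throw ball2 h=2 -> lands@3:R; in-air after throw: [b2@3:R b1@5:R]
Beat 2 (L): throw ball3 h=2 -> lands@4:L; in-air after throw: [b2@3:R b3@4:L b1@5:R]
Beat 3 (R): throw ball2 h=5 -> lands@8:L; in-air after throw: [b3@4:L b1@5:R b2@8:L]
Beat 4 (L): throw ball3 h=2 -> lands@6:L; in-air after throw: [b1@5:R b3@6:L b2@8:L]
Beat 5 (R): throw ball1 h=2 -> lands@7:R; in-air after throw: [b3@6:L b1@7:R b2@8:L]

Answer: ball3:lands@6:L ball2:lands@8:L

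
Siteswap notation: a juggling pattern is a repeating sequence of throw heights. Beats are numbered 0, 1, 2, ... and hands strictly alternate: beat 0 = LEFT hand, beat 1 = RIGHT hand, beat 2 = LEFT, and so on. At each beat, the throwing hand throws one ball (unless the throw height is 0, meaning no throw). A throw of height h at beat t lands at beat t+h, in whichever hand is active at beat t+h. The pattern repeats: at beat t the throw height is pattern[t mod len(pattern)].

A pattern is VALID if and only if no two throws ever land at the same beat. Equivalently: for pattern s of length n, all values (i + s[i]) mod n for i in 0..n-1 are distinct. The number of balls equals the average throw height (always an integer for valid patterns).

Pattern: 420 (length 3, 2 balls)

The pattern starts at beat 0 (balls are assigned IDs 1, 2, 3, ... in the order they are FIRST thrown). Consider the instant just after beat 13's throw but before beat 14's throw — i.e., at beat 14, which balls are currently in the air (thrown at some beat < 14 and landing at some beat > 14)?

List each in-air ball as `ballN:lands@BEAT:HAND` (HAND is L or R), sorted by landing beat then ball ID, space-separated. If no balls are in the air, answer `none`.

Beat 0 (L): throw ball1 h=4 -> lands@4:L; in-air after throw: [b1@4:L]
Beat 1 (R): throw ball2 h=2 -> lands@3:R; in-air after throw: [b2@3:R b1@4:L]
Beat 3 (R): throw ball2 h=4 -> lands@7:R; in-air after throw: [b1@4:L b2@7:R]
Beat 4 (L): throw ball1 h=2 -> lands@6:L; in-air after throw: [b1@6:L b2@7:R]
Beat 6 (L): throw ball1 h=4 -> lands@10:L; in-air after throw: [b2@7:R b1@10:L]
Beat 7 (R): throw ball2 h=2 -> lands@9:R; in-air after throw: [b2@9:R b1@10:L]
Beat 9 (R): throw ball2 h=4 -> lands@13:R; in-air after throw: [b1@10:L b2@13:R]
Beat 10 (L): throw ball1 h=2 -> lands@12:L; in-air after throw: [b1@12:L b2@13:R]
Beat 12 (L): throw ball1 h=4 -> lands@16:L; in-air after throw: [b2@13:R b1@16:L]
Beat 13 (R): throw ball2 h=2 -> lands@15:R; in-air after throw: [b2@15:R b1@16:L]

Answer: ball2:lands@15:R ball1:lands@16:L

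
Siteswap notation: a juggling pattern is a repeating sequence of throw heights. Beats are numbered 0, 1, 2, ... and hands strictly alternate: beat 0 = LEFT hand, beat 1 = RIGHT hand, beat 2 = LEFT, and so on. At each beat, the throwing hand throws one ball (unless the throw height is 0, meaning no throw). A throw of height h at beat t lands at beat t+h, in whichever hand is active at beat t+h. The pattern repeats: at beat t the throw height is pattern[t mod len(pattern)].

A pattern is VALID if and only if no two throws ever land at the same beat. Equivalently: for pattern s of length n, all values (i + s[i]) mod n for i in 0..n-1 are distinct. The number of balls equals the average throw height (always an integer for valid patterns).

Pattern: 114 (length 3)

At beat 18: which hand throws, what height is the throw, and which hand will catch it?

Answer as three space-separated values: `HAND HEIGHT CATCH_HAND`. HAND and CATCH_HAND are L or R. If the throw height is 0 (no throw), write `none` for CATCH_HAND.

Beat 18: 18 mod 2 = 0, so hand = L
Throw height = pattern[18 mod 3] = pattern[0] = 1
Lands at beat 18+1=19, 19 mod 2 = 1, so catch hand = R

Answer: L 1 R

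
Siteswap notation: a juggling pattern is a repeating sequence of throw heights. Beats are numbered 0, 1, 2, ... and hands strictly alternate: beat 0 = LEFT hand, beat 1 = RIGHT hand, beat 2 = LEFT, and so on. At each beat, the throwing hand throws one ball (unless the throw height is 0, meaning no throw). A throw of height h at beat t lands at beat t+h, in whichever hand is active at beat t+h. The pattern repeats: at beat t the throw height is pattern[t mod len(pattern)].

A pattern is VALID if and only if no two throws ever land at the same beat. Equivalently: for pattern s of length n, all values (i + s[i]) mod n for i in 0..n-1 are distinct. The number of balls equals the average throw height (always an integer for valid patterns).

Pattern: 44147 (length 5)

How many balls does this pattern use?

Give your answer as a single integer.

Pattern = [4, 4, 1, 4, 7], length n = 5
  position 0: throw height = 4, running sum = 4
  position 1: throw height = 4, running sum = 8
  position 2: throw height = 1, running sum = 9
  position 3: throw height = 4, running sum = 13
  position 4: throw height = 7, running sum = 20
Total sum = 20; balls = sum / n = 20 / 5 = 4

Answer: 4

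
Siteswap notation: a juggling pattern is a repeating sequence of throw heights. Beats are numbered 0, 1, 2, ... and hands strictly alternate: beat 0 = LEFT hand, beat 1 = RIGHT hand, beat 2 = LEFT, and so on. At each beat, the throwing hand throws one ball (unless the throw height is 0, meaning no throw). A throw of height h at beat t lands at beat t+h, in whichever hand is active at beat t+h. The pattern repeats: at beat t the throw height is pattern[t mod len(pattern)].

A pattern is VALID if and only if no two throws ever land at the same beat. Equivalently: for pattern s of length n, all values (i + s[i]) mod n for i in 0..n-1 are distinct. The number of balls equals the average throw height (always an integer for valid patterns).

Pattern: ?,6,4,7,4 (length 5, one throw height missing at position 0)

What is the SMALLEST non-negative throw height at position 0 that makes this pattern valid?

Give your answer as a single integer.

i=0: s[i]=? (unknown)
i=1: (1 + 6) mod 5 = 2
i=2: (2 + 4) mod 5 = 1
i=3: (3 + 7) mod 5 = 0
i=4: (4 + 4) mod 5 = 3
Known residues: [0, 1, 2, 3]; need a permutation of 0..4, so missing residue r = 4
Need (0 + s) mod 5 = 4; smallest s = (4 - 0) mod 5 = 4

Answer: 4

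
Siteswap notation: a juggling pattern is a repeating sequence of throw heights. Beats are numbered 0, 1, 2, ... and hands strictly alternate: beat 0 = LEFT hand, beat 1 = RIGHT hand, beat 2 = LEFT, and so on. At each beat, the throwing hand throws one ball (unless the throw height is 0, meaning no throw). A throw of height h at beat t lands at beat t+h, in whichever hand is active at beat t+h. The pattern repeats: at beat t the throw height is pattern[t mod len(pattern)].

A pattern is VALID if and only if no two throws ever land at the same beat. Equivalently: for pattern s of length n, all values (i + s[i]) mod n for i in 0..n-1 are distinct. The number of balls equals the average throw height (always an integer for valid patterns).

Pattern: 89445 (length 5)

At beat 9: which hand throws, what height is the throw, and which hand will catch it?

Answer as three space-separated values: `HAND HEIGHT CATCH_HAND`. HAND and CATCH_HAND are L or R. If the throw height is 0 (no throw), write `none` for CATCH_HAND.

Beat 9: 9 mod 2 = 1, so hand = R
Throw height = pattern[9 mod 5] = pattern[4] = 5
Lands at beat 9+5=14, 14 mod 2 = 0, so catch hand = L

Answer: R 5 L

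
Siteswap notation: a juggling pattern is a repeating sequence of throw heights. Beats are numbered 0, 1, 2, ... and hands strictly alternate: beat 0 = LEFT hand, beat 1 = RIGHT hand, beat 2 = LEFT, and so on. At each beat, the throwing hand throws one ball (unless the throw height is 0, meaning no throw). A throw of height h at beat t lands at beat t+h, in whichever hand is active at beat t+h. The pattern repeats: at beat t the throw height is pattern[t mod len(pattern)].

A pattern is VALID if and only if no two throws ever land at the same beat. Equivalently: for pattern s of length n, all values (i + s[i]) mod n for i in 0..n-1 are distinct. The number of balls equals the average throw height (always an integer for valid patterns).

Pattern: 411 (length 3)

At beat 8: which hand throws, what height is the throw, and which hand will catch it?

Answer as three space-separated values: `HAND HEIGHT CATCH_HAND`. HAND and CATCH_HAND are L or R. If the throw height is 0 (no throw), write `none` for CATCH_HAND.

Beat 8: 8 mod 2 = 0, so hand = L
Throw height = pattern[8 mod 3] = pattern[2] = 1
Lands at beat 8+1=9, 9 mod 2 = 1, so catch hand = R

Answer: L 1 R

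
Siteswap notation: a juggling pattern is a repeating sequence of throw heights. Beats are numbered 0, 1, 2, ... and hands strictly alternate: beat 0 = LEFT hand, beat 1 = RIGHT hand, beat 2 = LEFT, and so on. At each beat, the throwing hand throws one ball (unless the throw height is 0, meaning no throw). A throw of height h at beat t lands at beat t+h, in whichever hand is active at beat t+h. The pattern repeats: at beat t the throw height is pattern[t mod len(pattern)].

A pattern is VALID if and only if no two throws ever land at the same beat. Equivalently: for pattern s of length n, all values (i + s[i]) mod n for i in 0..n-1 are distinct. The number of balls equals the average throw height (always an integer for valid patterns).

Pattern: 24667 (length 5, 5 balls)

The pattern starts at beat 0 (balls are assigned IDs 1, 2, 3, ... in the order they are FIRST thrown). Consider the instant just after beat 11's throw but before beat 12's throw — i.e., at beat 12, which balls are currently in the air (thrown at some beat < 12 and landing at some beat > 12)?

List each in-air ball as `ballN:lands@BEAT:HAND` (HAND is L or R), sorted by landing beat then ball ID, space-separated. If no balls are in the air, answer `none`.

Answer: ball2:lands@13:R ball1:lands@14:L ball4:lands@15:R ball3:lands@16:L

Derivation:
Beat 0 (L): throw ball1 h=2 -> lands@2:L; in-air after throw: [b1@2:L]
Beat 1 (R): throw ball2 h=4 -> lands@5:R; in-air after throw: [b1@2:L b2@5:R]
Beat 2 (L): throw ball1 h=6 -> lands@8:L; in-air after throw: [b2@5:R b1@8:L]
Beat 3 (R): throw ball3 h=6 -> lands@9:R; in-air after throw: [b2@5:R b1@8:L b3@9:R]
Beat 4 (L): throw ball4 h=7 -> lands@11:R; in-air after throw: [b2@5:R b1@8:L b3@9:R b4@11:R]
Beat 5 (R): throw ball2 h=2 -> lands@7:R; in-air after throw: [b2@7:R b1@8:L b3@9:R b4@11:R]
Beat 6 (L): throw ball5 h=4 -> lands@10:L; in-air after throw: [b2@7:R b1@8:L b3@9:R b5@10:L b4@11:R]
Beat 7 (R): throw ball2 h=6 -> lands@13:R; in-air after throw: [b1@8:L b3@9:R b5@10:L b4@11:R b2@13:R]
Beat 8 (L): throw ball1 h=6 -> lands@14:L; in-air after throw: [b3@9:R b5@10:L b4@11:R b2@13:R b1@14:L]
Beat 9 (R): throw ball3 h=7 -> lands@16:L; in-air after throw: [b5@10:L b4@11:R b2@13:R b1@14:L b3@16:L]
Beat 10 (L): throw ball5 h=2 -> lands@12:L; in-air after throw: [b4@11:R b5@12:L b2@13:R b1@14:L b3@16:L]
Beat 11 (R): throw ball4 h=4 -> lands@15:R; in-air after throw: [b5@12:L b2@13:R b1@14:L b4@15:R b3@16:L]
Beat 12 (L): throw ball5 h=6 -> lands@18:L; in-air after throw: [b2@13:R b1@14:L b4@15:R b3@16:L b5@18:L]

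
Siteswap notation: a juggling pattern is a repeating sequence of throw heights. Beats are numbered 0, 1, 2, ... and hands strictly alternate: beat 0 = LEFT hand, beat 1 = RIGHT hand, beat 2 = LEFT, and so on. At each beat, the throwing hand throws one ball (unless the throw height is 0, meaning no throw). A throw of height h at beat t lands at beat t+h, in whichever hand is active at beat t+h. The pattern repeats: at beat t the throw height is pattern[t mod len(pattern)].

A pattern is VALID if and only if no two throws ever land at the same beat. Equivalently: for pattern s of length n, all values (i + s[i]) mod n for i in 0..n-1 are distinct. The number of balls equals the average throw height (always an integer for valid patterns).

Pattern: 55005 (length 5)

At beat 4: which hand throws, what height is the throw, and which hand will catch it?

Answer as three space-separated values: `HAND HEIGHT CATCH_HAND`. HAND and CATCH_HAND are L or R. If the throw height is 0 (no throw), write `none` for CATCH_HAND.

Answer: L 5 R

Derivation:
Beat 4: 4 mod 2 = 0, so hand = L
Throw height = pattern[4 mod 5] = pattern[4] = 5
Lands at beat 4+5=9, 9 mod 2 = 1, so catch hand = R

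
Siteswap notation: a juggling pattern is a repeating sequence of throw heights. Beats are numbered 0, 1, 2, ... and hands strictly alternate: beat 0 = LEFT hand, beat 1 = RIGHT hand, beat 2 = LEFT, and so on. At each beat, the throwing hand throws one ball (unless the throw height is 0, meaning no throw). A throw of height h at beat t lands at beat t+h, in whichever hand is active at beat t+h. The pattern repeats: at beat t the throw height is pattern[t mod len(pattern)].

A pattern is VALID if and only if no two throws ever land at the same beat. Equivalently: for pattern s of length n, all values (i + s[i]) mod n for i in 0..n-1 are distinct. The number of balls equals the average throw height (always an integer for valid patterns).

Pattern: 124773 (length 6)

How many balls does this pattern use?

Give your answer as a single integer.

Pattern = [1, 2, 4, 7, 7, 3], length n = 6
  position 0: throw height = 1, running sum = 1
  position 1: throw height = 2, running sum = 3
  position 2: throw height = 4, running sum = 7
  position 3: throw height = 7, running sum = 14
  position 4: throw height = 7, running sum = 21
  position 5: throw height = 3, running sum = 24
Total sum = 24; balls = sum / n = 24 / 6 = 4

Answer: 4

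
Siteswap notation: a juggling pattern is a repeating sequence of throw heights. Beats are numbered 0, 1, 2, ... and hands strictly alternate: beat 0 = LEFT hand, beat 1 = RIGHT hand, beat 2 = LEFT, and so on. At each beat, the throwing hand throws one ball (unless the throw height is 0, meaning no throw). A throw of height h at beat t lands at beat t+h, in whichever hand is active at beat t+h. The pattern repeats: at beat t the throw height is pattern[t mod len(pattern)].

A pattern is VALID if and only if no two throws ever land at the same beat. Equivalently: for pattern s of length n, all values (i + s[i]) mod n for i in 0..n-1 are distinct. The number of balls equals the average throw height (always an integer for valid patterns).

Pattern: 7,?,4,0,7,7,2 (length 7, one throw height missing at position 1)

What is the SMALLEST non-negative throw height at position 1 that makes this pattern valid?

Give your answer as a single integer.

i=0: (0 + 7) mod 7 = 0
i=1: s[i]=? (unknown)
i=2: (2 + 4) mod 7 = 6
i=3: (3 + 0) mod 7 = 3
i=4: (4 + 7) mod 7 = 4
i=5: (5 + 7) mod 7 = 5
i=6: (6 + 2) mod 7 = 1
Known residues: [0, 1, 3, 4, 5, 6]; need a permutation of 0..6, so missing residue r = 2
Need (1 + s) mod 7 = 2; smallest s = (2 - 1) mod 7 = 1

Answer: 1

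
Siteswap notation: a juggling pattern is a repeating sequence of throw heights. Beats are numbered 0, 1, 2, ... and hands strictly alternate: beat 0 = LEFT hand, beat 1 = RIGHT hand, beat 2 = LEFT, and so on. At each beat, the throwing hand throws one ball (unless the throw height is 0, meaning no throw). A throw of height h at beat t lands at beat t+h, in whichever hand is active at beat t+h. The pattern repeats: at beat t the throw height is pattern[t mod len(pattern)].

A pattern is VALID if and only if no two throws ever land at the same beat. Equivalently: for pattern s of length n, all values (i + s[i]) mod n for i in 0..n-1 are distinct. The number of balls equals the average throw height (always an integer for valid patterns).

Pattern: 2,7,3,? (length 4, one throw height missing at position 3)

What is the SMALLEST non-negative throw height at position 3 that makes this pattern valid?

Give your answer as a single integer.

Answer: 0

Derivation:
i=0: (0 + 2) mod 4 = 2
i=1: (1 + 7) mod 4 = 0
i=2: (2 + 3) mod 4 = 1
i=3: s[i]=? (unknown)
Known residues: [0, 1, 2]; need a permutation of 0..3, so missing residue r = 3
Need (3 + s) mod 4 = 3; smallest s = (3 - 3) mod 4 = 0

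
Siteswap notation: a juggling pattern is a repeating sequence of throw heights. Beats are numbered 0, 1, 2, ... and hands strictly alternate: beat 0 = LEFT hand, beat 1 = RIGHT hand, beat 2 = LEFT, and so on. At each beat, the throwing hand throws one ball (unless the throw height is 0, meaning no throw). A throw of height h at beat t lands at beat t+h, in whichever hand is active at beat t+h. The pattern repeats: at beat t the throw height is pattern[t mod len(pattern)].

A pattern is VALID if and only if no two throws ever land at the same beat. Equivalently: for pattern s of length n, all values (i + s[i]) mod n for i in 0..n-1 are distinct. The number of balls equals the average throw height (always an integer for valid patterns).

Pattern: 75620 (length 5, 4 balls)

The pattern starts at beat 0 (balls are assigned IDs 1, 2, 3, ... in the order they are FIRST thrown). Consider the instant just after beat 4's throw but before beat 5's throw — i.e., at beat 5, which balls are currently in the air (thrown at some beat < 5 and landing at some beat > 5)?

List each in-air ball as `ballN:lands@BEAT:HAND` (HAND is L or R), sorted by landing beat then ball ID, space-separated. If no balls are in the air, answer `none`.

Beat 0 (L): throw ball1 h=7 -> lands@7:R; in-air after throw: [b1@7:R]
Beat 1 (R): throw ball2 h=5 -> lands@6:L; in-air after throw: [b2@6:L b1@7:R]
Beat 2 (L): throw ball3 h=6 -> lands@8:L; in-air after throw: [b2@6:L b1@7:R b3@8:L]
Beat 3 (R): throw ball4 h=2 -> lands@5:R; in-air after throw: [b4@5:R b2@6:L b1@7:R b3@8:L]
Beat 5 (R): throw ball4 h=7 -> lands@12:L; in-air after throw: [b2@6:L b1@7:R b3@8:L b4@12:L]

Answer: ball2:lands@6:L ball1:lands@7:R ball3:lands@8:L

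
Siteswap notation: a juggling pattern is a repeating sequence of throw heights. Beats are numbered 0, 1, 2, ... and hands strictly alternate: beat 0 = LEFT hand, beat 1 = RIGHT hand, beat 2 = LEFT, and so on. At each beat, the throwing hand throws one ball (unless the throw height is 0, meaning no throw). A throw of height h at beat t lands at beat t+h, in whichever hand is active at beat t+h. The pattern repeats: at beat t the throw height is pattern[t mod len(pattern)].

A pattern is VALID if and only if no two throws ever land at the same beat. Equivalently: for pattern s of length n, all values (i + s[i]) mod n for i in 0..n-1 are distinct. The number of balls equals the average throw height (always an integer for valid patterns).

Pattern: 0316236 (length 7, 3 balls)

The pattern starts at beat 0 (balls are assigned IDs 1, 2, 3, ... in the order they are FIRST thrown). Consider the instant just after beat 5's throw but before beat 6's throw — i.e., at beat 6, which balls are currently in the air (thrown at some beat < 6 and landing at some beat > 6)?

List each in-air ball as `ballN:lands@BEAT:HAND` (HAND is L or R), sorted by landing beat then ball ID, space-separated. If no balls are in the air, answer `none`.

Beat 1 (R): throw ball1 h=3 -> lands@4:L; in-air after throw: [b1@4:L]
Beat 2 (L): throw ball2 h=1 -> lands@3:R; in-air after throw: [b2@3:R b1@4:L]
Beat 3 (R): throw ball2 h=6 -> lands@9:R; in-air after throw: [b1@4:L b2@9:R]
Beat 4 (L): throw ball1 h=2 -> lands@6:L; in-air after throw: [b1@6:L b2@9:R]
Beat 5 (R): throw ball3 h=3 -> lands@8:L; in-air after throw: [b1@6:L b3@8:L b2@9:R]
Beat 6 (L): throw ball1 h=6 -> lands@12:L; in-air after throw: [b3@8:L b2@9:R b1@12:L]

Answer: ball3:lands@8:L ball2:lands@9:R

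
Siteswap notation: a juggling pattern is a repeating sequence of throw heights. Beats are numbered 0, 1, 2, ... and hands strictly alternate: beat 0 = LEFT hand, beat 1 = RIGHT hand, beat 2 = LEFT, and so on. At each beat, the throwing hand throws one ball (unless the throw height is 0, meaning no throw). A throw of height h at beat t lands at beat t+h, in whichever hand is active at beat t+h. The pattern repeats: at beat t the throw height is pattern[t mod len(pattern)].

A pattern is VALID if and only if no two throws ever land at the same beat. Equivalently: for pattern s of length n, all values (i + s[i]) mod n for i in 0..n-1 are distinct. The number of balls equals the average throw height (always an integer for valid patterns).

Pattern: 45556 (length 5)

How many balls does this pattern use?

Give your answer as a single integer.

Answer: 5

Derivation:
Pattern = [4, 5, 5, 5, 6], length n = 5
  position 0: throw height = 4, running sum = 4
  position 1: throw height = 5, running sum = 9
  position 2: throw height = 5, running sum = 14
  position 3: throw height = 5, running sum = 19
  position 4: throw height = 6, running sum = 25
Total sum = 25; balls = sum / n = 25 / 5 = 5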